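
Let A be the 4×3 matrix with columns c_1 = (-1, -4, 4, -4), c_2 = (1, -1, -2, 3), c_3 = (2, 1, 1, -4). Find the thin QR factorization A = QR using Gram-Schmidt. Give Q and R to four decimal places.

Q = [[-0.1429, 0.2165, 0.8767], [-0.5714, -0.7914, 0.0021], [0.5714, -0.2029, -0.2110], [-0.5714, 0.5344, -0.4322]], R = [[7.0000, -2.4286, 2.0000], [0.0000, 3.0170, -2.6990], [0.0000, 0.0000, 3.2734]]

c_1 = (-1, -4, 4, -4); ‖c_1‖ = 7.0000, so e_1 = (-0.1429, -0.5714, 0.5714, -0.5714).
e_1·c_2 = (-0.1429)·1 + (-0.5714)·(-1) + 0.5714·(-2) + (-0.5714)·3 = -2.4286.
u_2 = c_2 + 2.4286·e_1 = (0.6531, -2.3878, -0.6122, 1.6122).
‖u_2‖ = 3.0170, so e_2 = (0.2165, -0.7914, -0.2029, 0.5344).
e_1·c_3 = (-0.1429)·2 + (-0.5714)·1 + 0.5714·1 + (-0.5714)·(-4) = 2.0000; e_2·c_3 = 0.2165·2 + (-0.7914)·1 + (-0.2029)·1 + 0.5344·(-4) = -2.6990.
u_3 = c_3 − 2.0000·e_1 + 2.6990·e_2 = (2.8700, 0.0067, -0.6906, -1.4148).
‖u_3‖ = 3.2734, so e_3 = (0.8767, 0.0021, -0.2110, -0.4322).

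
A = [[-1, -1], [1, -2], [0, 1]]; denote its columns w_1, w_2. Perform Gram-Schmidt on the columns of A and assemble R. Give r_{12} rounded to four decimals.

r_{12} = -0.7071

w_1 = (-1, 1, 0); ‖w_1‖ = 1.4142, so e_1 = (-0.7071, 0.7071, 0.0000).
r_{12} = e_1·w_2 = -0.7071.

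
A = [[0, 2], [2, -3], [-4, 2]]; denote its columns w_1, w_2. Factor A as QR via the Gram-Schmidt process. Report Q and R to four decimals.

w_1 = (0, 2, -4); ‖w_1‖ = 4.4721, so q_1 = (0.0000, 0.4472, -0.8944).
q_1·w_2 = 0.0000·2 + 0.4472·(-3) + (-0.8944)·2 = -3.1305.
u_2 = w_2 + 3.1305·q_1 = (2.0000, -1.6000, -0.8000).
‖u_2‖ = 2.6833, so q_2 = (0.7454, -0.5963, -0.2981).

Q = [[0.0000, 0.7454], [0.4472, -0.5963], [-0.8944, -0.2981]], R = [[4.4721, -3.1305], [0.0000, 2.6833]]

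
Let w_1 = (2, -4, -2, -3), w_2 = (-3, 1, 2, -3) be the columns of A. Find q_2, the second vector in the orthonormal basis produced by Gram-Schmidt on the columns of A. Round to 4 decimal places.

q_2 = (-0.5719, 0.0835, 0.3598, -0.7325)

q_1 = w_1/‖w_1‖ = (2, -4, -2, -3)/5.7446 = (0.3482, -0.6963, -0.3482, -0.5222).
r_{12} = q_1·w_2 = -0.8704.
u_2 = w_2 + 0.8704·q_1 = (-2.6970, 0.3939, 1.6970, -3.4545).
‖u_2‖ = 4.7162, so q_2 = (-0.5719, 0.0835, 0.3598, -0.7325).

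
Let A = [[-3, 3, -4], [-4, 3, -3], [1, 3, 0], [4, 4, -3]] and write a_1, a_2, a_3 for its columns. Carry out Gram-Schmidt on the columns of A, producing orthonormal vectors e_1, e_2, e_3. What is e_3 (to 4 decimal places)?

e_1 = a_1/‖a_1‖ = (-3, -4, 1, 4)/6.4807 = (-0.4629, -0.6172, 0.1543, 0.6172).
r_{12} = e_1·a_2 = -0.3086.
u_2 = a_2 + 0.3086·e_1 = (2.8571, 2.8095, 3.0476, 4.1905).
‖u_2‖ = 6.5502, so e_2 = (0.4362, 0.4289, 0.4653, 0.6398).
r_{13} = e_1·a_3 = 1.8516; r_{23} = e_2·a_3 = -4.9508.
u_3 = a_3 − 1.8516·e_1 + 4.9508·e_2 = (-0.9834, 0.2664, 2.0178, -0.9756).
‖u_3‖ = 2.4619, so e_3 = (-0.3994, 0.1082, 0.8196, -0.3963).

e_3 = (-0.3994, 0.1082, 0.8196, -0.3963)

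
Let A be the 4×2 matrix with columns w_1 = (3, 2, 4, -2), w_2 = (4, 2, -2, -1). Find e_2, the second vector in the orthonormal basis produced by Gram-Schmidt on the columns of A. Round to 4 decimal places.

e_2 = (0.6594, 0.2974, -0.6853, -0.0840)

w_1 = (3, 2, 4, -2); ‖w_1‖ = 5.7446, so e_1 = (0.5222, 0.3482, 0.6963, -0.3482).
e_1·w_2 = 0.5222·4 + 0.3482·2 + 0.6963·(-2) + (-0.3482)·(-1) = 1.7408.
u_2 = w_2 − 1.7408·e_1 = (3.0909, 1.3939, -3.2121, -0.3939).
‖u_2‖ = 4.6872, so e_2 = (0.6594, 0.2974, -0.6853, -0.0840).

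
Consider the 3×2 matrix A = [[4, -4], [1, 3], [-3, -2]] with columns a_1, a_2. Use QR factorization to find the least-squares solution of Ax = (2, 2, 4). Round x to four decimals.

x = (-0.1816, -0.3887)

a_1 = (4, 1, -3); ‖a_1‖ = 5.0990, so e_1 = (0.7845, 0.1961, -0.5883).
e_1·a_2 = 0.7845·(-4) + 0.1961·3 + (-0.5883)·(-2) = -1.3728.
u_2 = a_2 + 1.3728·e_1 = (-2.9231, 3.2692, -2.8077).
‖u_2‖ = 5.2072, so e_2 = (-0.5613, 0.6278, -0.5392).
Qᵀb = (-0.3922, -2.0238).
Back-substitute: x_2 = -2.0238/5.2072 = -0.3887.
x_1 = (-0.3922 + 1.3728·(-0.3887))/5.0990 = -0.1816.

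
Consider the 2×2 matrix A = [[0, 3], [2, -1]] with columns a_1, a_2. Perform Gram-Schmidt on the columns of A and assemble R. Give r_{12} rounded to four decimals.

a_1 = (0, 2); ‖a_1‖ = 2.0000, so e_1 = (0.0000, 1.0000).
r_{12} = e_1·a_2 = -1.0000.

r_{12} = -1.0000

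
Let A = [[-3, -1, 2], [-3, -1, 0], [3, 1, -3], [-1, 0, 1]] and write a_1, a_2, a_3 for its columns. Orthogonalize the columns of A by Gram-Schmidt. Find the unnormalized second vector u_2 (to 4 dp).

a_1 = (-3, -3, 3, -1); ‖a_1‖ = 5.2915, so e_1 = (-0.5669, -0.5669, 0.5669, -0.1890).
e_1·a_2 = (-0.5669)·(-1) + (-0.5669)·(-1) + 0.5669·1 + (-0.1890)·0 = 1.7008.
u_2 = a_2 − 1.7008·e_1 = (-0.0357, -0.0357, 0.0357, 0.3214).

u_2 = (-0.0357, -0.0357, 0.0357, 0.3214)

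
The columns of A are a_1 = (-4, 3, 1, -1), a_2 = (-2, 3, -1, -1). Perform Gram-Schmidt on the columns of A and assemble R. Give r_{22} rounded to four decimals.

r_{22} = 2.0728

q_1 = a_1/‖a_1‖ = (-4, 3, 1, -1)/5.1962 = (-0.7698, 0.5774, 0.1925, -0.1925).
r_{12} = q_1·a_2 = 3.2717.
u_2 = a_2 − 3.2717·q_1 = (0.5185, 1.1111, -1.6296, -0.3704).
r_{22} = ‖u_2‖ = 2.0728.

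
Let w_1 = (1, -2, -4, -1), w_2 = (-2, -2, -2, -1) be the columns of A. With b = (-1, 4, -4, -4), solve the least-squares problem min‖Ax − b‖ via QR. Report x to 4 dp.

x = (0.4667, 0.0667)

q_1 = w_1/‖w_1‖ = (1, -2, -4, -1)/4.6904 = (0.2132, -0.4264, -0.8528, -0.2132).
r_{12} = q_1·w_2 = 2.3452.
u_2 = w_2 − 2.3452·q_1 = (-2.5000, -1.0000, 0.0000, -0.5000).
‖u_2‖ = 2.7386, so q_2 = (-0.9129, -0.3651, 0.0000, -0.1826).
Qᵀb = (2.3452, 0.1826).
Back-substitute: x_2 = 0.1826/2.7386 = 0.0667.
x_1 = (2.3452 − 2.3452·0.0667)/4.6904 = 0.4667.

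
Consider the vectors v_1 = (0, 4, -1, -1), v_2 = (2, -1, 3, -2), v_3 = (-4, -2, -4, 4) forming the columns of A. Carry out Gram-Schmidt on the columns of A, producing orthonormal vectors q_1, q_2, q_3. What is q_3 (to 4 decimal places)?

q_3 = (-0.8557, -0.0475, 0.2567, -0.4468)

q_1 = v_1/‖v_1‖ = (0, 4, -1, -1)/4.2426 = (0.0000, 0.9428, -0.2357, -0.2357).
r_{12} = q_1·v_2 = -1.1785.
u_2 = v_2 + 1.1785·q_1 = (2.0000, 0.1111, 2.7222, -2.2778).
‖u_2‖ = 4.0757, so q_2 = (0.4907, 0.0273, 0.6679, -0.5589).
r_{13} = q_1·v_3 = -1.8856; r_{23} = q_2·v_3 = -6.9246.
u_3 = v_3 + 1.8856·q_1 + 6.9246·q_2 = (-0.6020, -0.0334, 0.1806, -0.3144).
‖u_3‖ = 0.7036, so q_3 = (-0.8557, -0.0475, 0.2567, -0.4468).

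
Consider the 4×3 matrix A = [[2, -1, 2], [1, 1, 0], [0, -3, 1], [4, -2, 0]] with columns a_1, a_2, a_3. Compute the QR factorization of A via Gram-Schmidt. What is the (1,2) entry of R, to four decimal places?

a_1 = (2, 1, 0, 4); ‖a_1‖ = 4.5826, so q_1 = (0.4364, 0.2182, 0.0000, 0.8729).
r_{12} = q_1·a_2 = -1.9640.

r_{12} = -1.9640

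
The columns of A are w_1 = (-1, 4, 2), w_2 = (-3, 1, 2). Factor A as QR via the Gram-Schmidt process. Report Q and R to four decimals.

w_1 = (-1, 4, 2); ‖w_1‖ = 4.5826, so q_1 = (-0.2182, 0.8729, 0.4364).
q_1·w_2 = (-0.2182)·(-3) + 0.8729·1 + 0.4364·2 = 2.4004.
u_2 = w_2 − 2.4004·q_1 = (-2.4762, -1.0952, 0.9524).
‖u_2‖ = 2.8702, so q_2 = (-0.8627, -0.3816, 0.3318).

Q = [[-0.2182, -0.8627], [0.8729, -0.3816], [0.4364, 0.3318]], R = [[4.5826, 2.4004], [0.0000, 2.8702]]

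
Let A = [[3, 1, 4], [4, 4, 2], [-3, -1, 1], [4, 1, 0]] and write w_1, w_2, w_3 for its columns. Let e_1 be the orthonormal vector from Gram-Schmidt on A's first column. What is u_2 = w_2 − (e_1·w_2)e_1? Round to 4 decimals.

w_1 = (3, 4, -3, 4); ‖w_1‖ = 7.0711, so e_1 = (0.4243, 0.5657, -0.4243, 0.5657).
e_1·w_2 = 0.4243·1 + 0.5657·4 + (-0.4243)·(-1) + 0.5657·1 = 3.6770.
u_2 = w_2 − 3.6770·e_1 = (-0.5600, 1.9200, 0.5600, -1.0800).

u_2 = (-0.5600, 1.9200, 0.5600, -1.0800)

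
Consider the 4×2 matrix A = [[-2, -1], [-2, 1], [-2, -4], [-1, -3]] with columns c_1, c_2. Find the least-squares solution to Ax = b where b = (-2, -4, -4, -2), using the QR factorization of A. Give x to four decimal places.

c_1 = (-2, -2, -2, -1); ‖c_1‖ = 3.6056, so e_1 = (-0.5547, -0.5547, -0.5547, -0.2774).
e_1·c_2 = (-0.5547)·(-1) + (-0.5547)·1 + (-0.5547)·(-4) + (-0.2774)·(-3) = 3.0509.
u_2 = c_2 − 3.0509·e_1 = (0.6923, 2.6923, -2.3077, -2.1538).
‖u_2‖ = 4.2062, so e_2 = (0.1646, 0.6401, -0.5486, -0.5121).
Qᵀb = (6.1017, 0.3292).
Back-substitute: x_2 = 0.3292/4.2062 = 0.0783.
x_1 = (6.1017 − 3.0509·0.0783)/3.6056 = 1.6261.

x = (1.6261, 0.0783)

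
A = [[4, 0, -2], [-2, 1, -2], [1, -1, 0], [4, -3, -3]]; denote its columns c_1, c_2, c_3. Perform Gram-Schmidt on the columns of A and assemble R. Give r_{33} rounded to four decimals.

c_1 = (4, -2, 1, 4); ‖c_1‖ = 6.0828, so e_1 = (0.6576, -0.3288, 0.1644, 0.6576).
e_1·c_2 = 0.6576·0 + (-0.3288)·1 + 0.1644·(-1) + 0.6576·(-3) = -2.4660.
u_2 = c_2 + 2.4660·e_1 = (1.6216, 0.1892, -0.5946, -1.3784).
‖u_2‖ = 2.2179, so e_2 = (0.7312, 0.0853, -0.2681, -0.6215).
e_1·c_3 = 0.6576·(-2) + (-0.3288)·(-2) + 0.1644·0 + 0.6576·(-3) = -2.6304; e_2·c_3 = 0.7312·(-2) + 0.0853·(-2) + (-0.2681)·0 + (-0.6215)·(-3) = 0.2315.
u_3 = c_3 + 2.6304·e_1 − 0.2315·e_2 = (-0.4396, -2.8846, 0.4945, -1.1264).
r_{33} = ‖u_3‖ = 3.1666.

r_{33} = 3.1666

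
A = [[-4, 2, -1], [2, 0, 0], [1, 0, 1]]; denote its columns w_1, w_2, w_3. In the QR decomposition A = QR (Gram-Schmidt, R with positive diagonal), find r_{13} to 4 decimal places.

w_1 = (-4, 2, 1); ‖w_1‖ = 4.5826, so q_1 = (-0.8729, 0.4364, 0.2182).
r_{13} = q_1·w_3 = 1.0911.

r_{13} = 1.0911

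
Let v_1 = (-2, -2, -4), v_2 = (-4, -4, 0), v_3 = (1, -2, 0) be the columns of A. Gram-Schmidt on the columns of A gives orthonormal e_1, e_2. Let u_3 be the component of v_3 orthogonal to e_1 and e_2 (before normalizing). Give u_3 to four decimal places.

u_3 = (1.5000, -1.5000, 0.0000)

v_1 = (-2, -2, -4); ‖v_1‖ = 4.8990, so e_1 = (-0.4082, -0.4082, -0.8165).
e_1·v_2 = (-0.4082)·(-4) + (-0.4082)·(-4) + (-0.8165)·0 = 3.2660.
u_2 = v_2 − 3.2660·e_1 = (-2.6667, -2.6667, 2.6667).
‖u_2‖ = 4.6188, so e_2 = (-0.5774, -0.5774, 0.5774).
e_1·v_3 = (-0.4082)·1 + (-0.4082)·(-2) + (-0.8165)·0 = 0.4082; e_2·v_3 = (-0.5774)·1 + (-0.5774)·(-2) + 0.5774·0 = 0.5774.
u_3 = v_3 − 0.4082·e_1 − 0.5774·e_2 = (1.5000, -1.5000, 0.0000).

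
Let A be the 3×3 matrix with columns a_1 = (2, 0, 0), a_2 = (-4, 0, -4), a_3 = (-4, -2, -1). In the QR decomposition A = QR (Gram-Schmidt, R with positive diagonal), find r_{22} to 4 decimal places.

q_1 = a_1/‖a_1‖ = (2, 0, 0)/2.0000 = (1.0000, 0.0000, 0.0000).
r_{12} = q_1·a_2 = -4.0000.
u_2 = a_2 + 4.0000·q_1 = (0.0000, 0.0000, -4.0000).
r_{22} = ‖u_2‖ = 4.0000.

r_{22} = 4.0000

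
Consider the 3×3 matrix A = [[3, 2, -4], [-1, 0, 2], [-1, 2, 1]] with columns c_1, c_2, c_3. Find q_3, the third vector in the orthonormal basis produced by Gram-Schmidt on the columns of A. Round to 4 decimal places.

c_1 = (3, -1, -1); ‖c_1‖ = 3.3166, so q_1 = (0.9045, -0.3015, -0.3015).
q_1·c_2 = 0.9045·2 + (-0.3015)·0 + (-0.3015)·2 = 1.2060.
u_2 = c_2 − 1.2060·q_1 = (0.9091, 0.3636, 2.3636).
‖u_2‖ = 2.5584, so q_2 = (0.3553, 0.1421, 0.9239).
q_1·c_3 = 0.9045·(-4) + (-0.3015)·2 + (-0.3015)·1 = -4.5227; q_2·c_3 = 0.3553·(-4) + 0.1421·2 + 0.9239·1 = -0.2132.
u_3 = c_3 + 4.5227·q_1 + 0.2132·q_2 = (0.1667, 0.6667, -0.1667).
‖u_3‖ = 0.7071, so q_3 = (0.2357, 0.9428, -0.2357).

q_3 = (0.2357, 0.9428, -0.2357)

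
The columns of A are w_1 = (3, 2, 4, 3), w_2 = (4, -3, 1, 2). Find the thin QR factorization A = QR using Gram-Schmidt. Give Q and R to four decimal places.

Q = [[0.4867, 0.5674], [0.3244, -0.7966], [0.6489, -0.1419], [0.4867, 0.1528]], R = [[6.1644, 2.5955], [0.0000, 4.8232]]

w_1 = (3, 2, 4, 3); ‖w_1‖ = 6.1644, so q_1 = (0.4867, 0.3244, 0.6489, 0.4867).
q_1·w_2 = 0.4867·4 + 0.3244·(-3) + 0.6489·1 + 0.4867·2 = 2.5955.
u_2 = w_2 − 2.5955·q_1 = (2.7368, -3.8421, -0.6842, 0.7368).
‖u_2‖ = 4.8232, so q_2 = (0.5674, -0.7966, -0.1419, 0.1528).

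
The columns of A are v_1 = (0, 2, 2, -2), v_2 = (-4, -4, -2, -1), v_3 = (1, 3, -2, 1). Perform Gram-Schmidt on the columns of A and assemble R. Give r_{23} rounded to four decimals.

r_{23} = -2.4280

v_1 = (0, 2, 2, -2); ‖v_1‖ = 3.4641, so q_1 = (0.0000, 0.5774, 0.5774, -0.5774).
q_1·v_2 = 0.0000·(-4) + 0.5774·(-4) + 0.5774·(-2) + (-0.5774)·(-1) = -2.8868.
u_2 = v_2 + 2.8868·q_1 = (-4.0000, -2.3333, -0.3333, -2.6667).
‖u_2‖ = 5.3541, so q_2 = (-0.7471, -0.4358, -0.0623, -0.4981).
r_{23} = q_2·v_3 = -2.4280.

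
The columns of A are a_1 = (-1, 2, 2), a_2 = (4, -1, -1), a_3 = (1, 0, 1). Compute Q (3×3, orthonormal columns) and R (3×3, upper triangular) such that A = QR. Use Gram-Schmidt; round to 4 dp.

a_1 = (-1, 2, 2); ‖a_1‖ = 3.0000, so q_1 = (-0.3333, 0.6667, 0.6667).
q_1·a_2 = (-0.3333)·4 + 0.6667·(-1) + 0.6667·(-1) = -2.6667.
u_2 = a_2 + 2.6667·q_1 = (3.1111, 0.7778, 0.7778).
‖u_2‖ = 3.2998, so q_2 = (0.9428, 0.2357, 0.2357).
q_1·a_3 = (-0.3333)·1 + 0.6667·0 + 0.6667·1 = 0.3333; q_2·a_3 = 0.9428·1 + 0.2357·0 + 0.2357·1 = 1.1785.
u_3 = a_3 − 0.3333·q_1 − 1.1785·q_2 = (0.0000, -0.5000, 0.5000).
‖u_3‖ = 0.7071, so q_3 = (0.0000, -0.7071, 0.7071).

Q = [[-0.3333, 0.9428, 0.0000], [0.6667, 0.2357, -0.7071], [0.6667, 0.2357, 0.7071]], R = [[3.0000, -2.6667, 0.3333], [0.0000, 3.2998, 1.1785], [0.0000, 0.0000, 0.7071]]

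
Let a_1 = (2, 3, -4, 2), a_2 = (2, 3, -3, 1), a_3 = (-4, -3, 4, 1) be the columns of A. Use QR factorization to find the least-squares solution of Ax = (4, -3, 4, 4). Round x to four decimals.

x = (1.2548, -1.9108, -0.0382)

a_1 = (2, 3, -4, 2); ‖a_1‖ = 5.7446, so e_1 = (0.3482, 0.5222, -0.6963, 0.3482).
e_1·a_2 = 0.3482·2 + 0.5222·3 + (-0.6963)·(-3) + 0.3482·1 = 4.7001.
u_2 = a_2 − 4.7001·e_1 = (0.3636, 0.5455, 0.2727, -0.6364).
‖u_2‖ = 0.9535, so e_2 = (0.3814, 0.5721, 0.2860, -0.6674).
e_1·a_3 = 0.3482·(-4) + 0.5222·(-3) + (-0.6963)·4 + 0.3482·1 = -5.3964; e_2·a_3 = 0.3814·(-4) + 0.5721·(-3) + 0.2860·4 + (-0.6674)·1 = -2.7650.
u_3 = a_3 + 5.3964·e_1 + 2.7650·e_2 = (-1.0667, 1.4000, 1.0333, 1.0333).
‖u_3‖ = 2.2876, so e_3 = (-0.4663, 0.6120, 0.4517, 0.4517).
Qᵀb = (-1.5667, -1.7162, -0.0874).
Back-substitute: x_3 = -0.0874/2.2876 = -0.0382.
x_2 = (-1.7162 + 2.7650·(-0.0382))/0.9535 = -1.9108.
x_1 = (-1.5667 − 4.7001·(-1.9108) + 5.3964·(-0.0382))/5.7446 = 1.2548.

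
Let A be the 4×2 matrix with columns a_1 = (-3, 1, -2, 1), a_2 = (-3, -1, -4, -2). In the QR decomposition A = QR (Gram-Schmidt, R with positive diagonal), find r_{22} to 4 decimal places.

q_1 = a_1/‖a_1‖ = (-3, 1, -2, 1)/3.8730 = (-0.7746, 0.2582, -0.5164, 0.2582).
r_{12} = q_1·a_2 = 3.6148.
u_2 = a_2 − 3.6148·q_1 = (-0.2000, -1.9333, -2.1333, -2.9333).
r_{22} = ‖u_2‖ = 4.1150.

r_{22} = 4.1150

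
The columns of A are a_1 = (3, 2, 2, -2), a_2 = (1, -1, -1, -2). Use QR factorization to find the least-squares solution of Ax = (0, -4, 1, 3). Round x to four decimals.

a_1 = (3, 2, 2, -2); ‖a_1‖ = 4.5826, so e_1 = (0.6547, 0.4364, 0.4364, -0.4364).
e_1·a_2 = 0.6547·1 + 0.4364·(-1) + 0.4364·(-1) + (-0.4364)·(-2) = 0.6547.
u_2 = a_2 − 0.6547·e_1 = (0.5714, -1.2857, -1.2857, -1.7143).
‖u_2‖ = 2.5635, so e_2 = (0.2229, -0.5016, -0.5016, -0.6687).
Qᵀb = (-2.6186, -0.5016).
Back-substitute: x_2 = -0.5016/2.5635 = -0.1957.
x_1 = (-2.6186 − 0.6547·(-0.1957))/4.5826 = -0.5435.

x = (-0.5435, -0.1957)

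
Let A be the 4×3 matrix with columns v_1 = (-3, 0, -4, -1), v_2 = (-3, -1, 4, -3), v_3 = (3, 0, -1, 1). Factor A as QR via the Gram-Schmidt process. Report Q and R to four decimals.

v_1 = (-3, 0, -4, -1); ‖v_1‖ = 5.0990, so e_1 = (-0.5883, 0.0000, -0.7845, -0.1961).
e_1·v_2 = (-0.5883)·(-3) + 0.0000·(-1) + (-0.7845)·4 + (-0.1961)·(-3) = -0.7845.
u_2 = v_2 + 0.7845·e_1 = (-3.4615, -1.0000, 3.3846, -3.1538).
‖u_2‖ = 5.8638, so e_2 = (-0.5903, -0.1705, 0.5772, -0.5378).
e_1·v_3 = (-0.5883)·3 + 0.0000·0 + (-0.7845)·(-1) + (-0.1961)·1 = -1.1767; e_2·v_3 = (-0.5903)·3 + (-0.1705)·0 + 0.5772·(-1) + (-0.5378)·1 = -2.8860.
u_3 = v_3 + 1.1767·e_1 + 2.8860·e_2 = (0.6040, -0.4922, -0.2573, -0.7830).
‖u_3‖ = 1.1342, so e_3 = (0.5326, -0.4339, -0.2268, -0.6904).

Q = [[-0.5883, -0.5903, 0.5326], [0.0000, -0.1705, -0.4339], [-0.7845, 0.5772, -0.2268], [-0.1961, -0.5378, -0.6904]], R = [[5.0990, -0.7845, -1.1767], [0.0000, 5.8638, -2.8860], [0.0000, 0.0000, 1.1342]]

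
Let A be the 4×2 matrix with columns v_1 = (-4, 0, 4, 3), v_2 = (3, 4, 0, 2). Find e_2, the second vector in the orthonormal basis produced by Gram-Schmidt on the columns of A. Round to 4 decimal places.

e_1 = v_1/‖v_1‖ = (-4, 0, 4, 3)/6.4031 = (-0.6247, 0.0000, 0.6247, 0.4685).
r_{12} = e_1·v_2 = -0.9370.
u_2 = v_2 + 0.9370·e_1 = (2.4146, 4.0000, 0.5854, 2.4390).
‖u_2‖ = 5.3030, so e_2 = (0.4553, 0.7543, 0.1104, 0.4599).

e_2 = (0.4553, 0.7543, 0.1104, 0.4599)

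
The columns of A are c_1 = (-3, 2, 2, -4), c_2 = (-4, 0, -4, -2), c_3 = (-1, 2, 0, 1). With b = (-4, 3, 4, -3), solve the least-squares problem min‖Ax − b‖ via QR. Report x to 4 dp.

c_1 = (-3, 2, 2, -4); ‖c_1‖ = 5.7446, so q_1 = (-0.5222, 0.3482, 0.3482, -0.6963).
q_1·c_2 = (-0.5222)·(-4) + 0.3482·0 + 0.3482·(-4) + (-0.6963)·(-2) = 2.0889.
u_2 = c_2 − 2.0889·q_1 = (-2.9091, -0.7273, -4.7273, -0.5455).
‖u_2‖ = 5.6246, so q_2 = (-0.5172, -0.1293, -0.8405, -0.0970).
q_1·c_3 = (-0.5222)·(-1) + 0.3482·2 + 0.3482·0 + (-0.6963)·1 = 0.5222; q_2·c_3 = (-0.5172)·(-1) + (-0.1293)·2 + (-0.8405)·0 + (-0.0970)·1 = 0.1616.
u_3 = c_3 − 0.5222·q_1 − 0.1616·q_2 = (-0.6437, 1.8391, -0.0460, 1.3793).
‖u_3‖ = 2.3877, so q_3 = (-0.2696, 0.7702, -0.0193, 0.5777).
Qᵀb = (6.6150, -1.3900, 1.5790).
Back-substitute: x_3 = 1.5790/2.3877 = 0.6613.
x_2 = (-1.3900 − 0.1616·0.6613)/5.6246 = -0.2661.
x_1 = (6.6150 − 2.0889·(-0.2661) − 0.5222·0.6613)/5.7446 = 1.1882.

x = (1.1882, -0.2661, 0.6613)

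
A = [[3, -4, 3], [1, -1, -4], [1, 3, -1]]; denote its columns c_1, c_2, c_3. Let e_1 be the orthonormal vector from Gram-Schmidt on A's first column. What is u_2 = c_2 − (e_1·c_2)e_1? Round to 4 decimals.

c_1 = (3, 1, 1); ‖c_1‖ = 3.3166, so e_1 = (0.9045, 0.3015, 0.3015).
e_1·c_2 = 0.9045·(-4) + 0.3015·(-1) + 0.3015·3 = -3.0151.
u_2 = c_2 + 3.0151·e_1 = (-1.2727, -0.0909, 3.9091).

u_2 = (-1.2727, -0.0909, 3.9091)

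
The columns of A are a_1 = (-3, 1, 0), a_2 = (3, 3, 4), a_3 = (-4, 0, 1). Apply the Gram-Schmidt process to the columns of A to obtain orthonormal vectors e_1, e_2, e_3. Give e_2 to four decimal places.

e_2 = (0.2176, 0.6529, 0.7255)

e_1 = a_1/‖a_1‖ = (-3, 1, 0)/3.1623 = (-0.9487, 0.3162, 0.0000).
r_{12} = e_1·a_2 = -1.8974.
u_2 = a_2 + 1.8974·e_1 = (1.2000, 3.6000, 4.0000).
‖u_2‖ = 5.5136, so e_2 = (0.2176, 0.6529, 0.7255).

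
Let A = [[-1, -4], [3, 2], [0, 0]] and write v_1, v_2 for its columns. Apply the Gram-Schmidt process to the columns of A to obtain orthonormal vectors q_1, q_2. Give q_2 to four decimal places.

v_1 = (-1, 3, 0); ‖v_1‖ = 3.1623, so q_1 = (-0.3162, 0.9487, 0.0000).
q_1·v_2 = (-0.3162)·(-4) + 0.9487·2 + 0.0000·0 = 3.1623.
u_2 = v_2 − 3.1623·q_1 = (-3.0000, -1.0000, 0.0000).
‖u_2‖ = 3.1623, so q_2 = (-0.9487, -0.3162, 0.0000).

q_2 = (-0.9487, -0.3162, 0.0000)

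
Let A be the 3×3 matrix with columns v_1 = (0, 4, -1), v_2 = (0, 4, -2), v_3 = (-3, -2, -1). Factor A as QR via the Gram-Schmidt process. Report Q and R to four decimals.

v_1 = (0, 4, -1); ‖v_1‖ = 4.1231, so e_1 = (0.0000, 0.9701, -0.2425).
e_1·v_2 = 0.0000·0 + 0.9701·4 + (-0.2425)·(-2) = 4.3656.
u_2 = v_2 − 4.3656·e_1 = (0.0000, -0.2353, -0.9412).
‖u_2‖ = 0.9701, so e_2 = (0.0000, -0.2425, -0.9701).
e_1·v_3 = 0.0000·(-3) + 0.9701·(-2) + (-0.2425)·(-1) = -1.6977; e_2·v_3 = 0.0000·(-3) + (-0.2425)·(-2) + (-0.9701)·(-1) = 1.4552.
u_3 = v_3 + 1.6977·e_1 − 1.4552·e_2 = (-3.0000, 0.0000, 0.0000).
‖u_3‖ = 3.0000, so e_3 = (-1.0000, 0.0000, 0.0000).

Q = [[0.0000, 0.0000, -1.0000], [0.9701, -0.2425, 0.0000], [-0.2425, -0.9701, 0.0000]], R = [[4.1231, 4.3656, -1.6977], [0.0000, 0.9701, 1.4552], [0.0000, 0.0000, 3.0000]]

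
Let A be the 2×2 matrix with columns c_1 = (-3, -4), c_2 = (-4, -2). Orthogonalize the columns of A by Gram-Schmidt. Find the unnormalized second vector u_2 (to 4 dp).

c_1 = (-3, -4); ‖c_1‖ = 5.0000, so q_1 = (-0.6000, -0.8000).
q_1·c_2 = (-0.6000)·(-4) + (-0.8000)·(-2) = 4.0000.
u_2 = c_2 − 4.0000·q_1 = (-1.6000, 1.2000).

u_2 = (-1.6000, 1.2000)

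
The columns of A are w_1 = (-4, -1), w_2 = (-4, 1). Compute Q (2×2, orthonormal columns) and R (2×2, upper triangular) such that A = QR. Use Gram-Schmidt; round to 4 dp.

w_1 = (-4, -1); ‖w_1‖ = 4.1231, so q_1 = (-0.9701, -0.2425).
q_1·w_2 = (-0.9701)·(-4) + (-0.2425)·1 = 3.6380.
u_2 = w_2 − 3.6380·q_1 = (-0.4706, 1.8824).
‖u_2‖ = 1.9403, so q_2 = (-0.2425, 0.9701).

Q = [[-0.9701, -0.2425], [-0.2425, 0.9701]], R = [[4.1231, 3.6380], [0.0000, 1.9403]]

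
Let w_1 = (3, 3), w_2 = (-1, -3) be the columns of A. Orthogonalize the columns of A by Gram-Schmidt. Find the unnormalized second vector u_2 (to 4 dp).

u_2 = (1.0000, -1.0000)

w_1 = (3, 3); ‖w_1‖ = 4.2426, so q_1 = (0.7071, 0.7071).
q_1·w_2 = 0.7071·(-1) + 0.7071·(-3) = -2.8284.
u_2 = w_2 + 2.8284·q_1 = (1.0000, -1.0000).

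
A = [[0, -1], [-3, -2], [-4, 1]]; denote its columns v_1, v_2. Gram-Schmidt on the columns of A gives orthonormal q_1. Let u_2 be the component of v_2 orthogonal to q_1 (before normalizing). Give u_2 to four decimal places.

v_1 = (0, -3, -4); ‖v_1‖ = 5.0000, so q_1 = (0.0000, -0.6000, -0.8000).
q_1·v_2 = 0.0000·(-1) + (-0.6000)·(-2) + (-0.8000)·1 = 0.4000.
u_2 = v_2 − 0.4000·q_1 = (-1.0000, -1.7600, 1.3200).

u_2 = (-1.0000, -1.7600, 1.3200)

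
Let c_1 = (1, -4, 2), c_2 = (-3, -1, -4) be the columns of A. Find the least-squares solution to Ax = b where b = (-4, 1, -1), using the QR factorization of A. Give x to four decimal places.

x = (-0.3119, 0.4930)

c_1 = (1, -4, 2); ‖c_1‖ = 4.5826, so e_1 = (0.2182, -0.8729, 0.4364).
e_1·c_2 = 0.2182·(-3) + (-0.8729)·(-1) + 0.4364·(-4) = -1.5275.
u_2 = c_2 + 1.5275·e_1 = (-2.6667, -2.3333, -3.3333).
‖u_2‖ = 4.8648, so e_2 = (-0.5482, -0.4796, -0.6852).
Qᵀb = (-2.1822, 2.3982).
Back-substitute: x_2 = 2.3982/4.8648 = 0.4930.
x_1 = (-2.1822 + 1.5275·0.4930)/4.5826 = -0.3119.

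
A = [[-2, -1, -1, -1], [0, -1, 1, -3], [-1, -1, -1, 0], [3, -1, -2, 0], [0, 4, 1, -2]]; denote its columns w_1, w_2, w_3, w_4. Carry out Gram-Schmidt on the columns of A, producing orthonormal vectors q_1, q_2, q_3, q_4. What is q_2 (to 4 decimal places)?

w_1 = (-2, 0, -1, 3, 0); ‖w_1‖ = 3.7417, so q_1 = (-0.5345, 0.0000, -0.2673, 0.8018, 0.0000).
q_1·w_2 = (-0.5345)·(-1) + 0.0000·(-1) + (-0.2673)·(-1) + 0.8018·(-1) + 0.0000·4 = 0.0000.
u_2 = w_2 + 0.0000·q_1 = (-1.0000, -1.0000, -1.0000, -1.0000, 4.0000).
‖u_2‖ = 4.4721, so q_2 = (-0.2236, -0.2236, -0.2236, -0.2236, 0.8944).

q_2 = (-0.2236, -0.2236, -0.2236, -0.2236, 0.8944)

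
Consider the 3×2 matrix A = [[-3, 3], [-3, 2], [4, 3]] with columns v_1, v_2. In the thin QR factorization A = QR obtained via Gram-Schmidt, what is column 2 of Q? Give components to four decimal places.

v_1 = (-3, -3, 4); ‖v_1‖ = 5.8310, so q_1 = (-0.5145, -0.5145, 0.6860).
q_1·v_2 = (-0.5145)·3 + (-0.5145)·2 + 0.6860·3 = -0.5145.
u_2 = v_2 + 0.5145·q_1 = (2.7353, 1.7353, 3.3529).
‖u_2‖ = 4.6621, so q_2 = (0.5867, 0.3722, 0.7192).

q_2 = (0.5867, 0.3722, 0.7192)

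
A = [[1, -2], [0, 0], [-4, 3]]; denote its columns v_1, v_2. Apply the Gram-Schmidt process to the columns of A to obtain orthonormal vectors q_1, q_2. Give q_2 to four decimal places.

v_1 = (1, 0, -4); ‖v_1‖ = 4.1231, so q_1 = (0.2425, 0.0000, -0.9701).
q_1·v_2 = 0.2425·(-2) + 0.0000·0 + (-0.9701)·3 = -3.3955.
u_2 = v_2 + 3.3955·q_1 = (-1.1765, 0.0000, -0.2941).
‖u_2‖ = 1.2127, so q_2 = (-0.9701, 0.0000, -0.2425).

q_2 = (-0.9701, 0.0000, -0.2425)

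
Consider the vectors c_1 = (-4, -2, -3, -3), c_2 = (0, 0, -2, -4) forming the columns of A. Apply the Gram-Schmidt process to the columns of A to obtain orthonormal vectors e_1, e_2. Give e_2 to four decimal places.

e_2 = (0.5594, 0.2797, -0.1709, -0.7614)

c_1 = (-4, -2, -3, -3); ‖c_1‖ = 6.1644, so e_1 = (-0.6489, -0.3244, -0.4867, -0.4867).
e_1·c_2 = (-0.6489)·0 + (-0.3244)·0 + (-0.4867)·(-2) + (-0.4867)·(-4) = 2.9200.
u_2 = c_2 − 2.9200·e_1 = (1.8947, 0.9474, -0.5789, -2.5789).
‖u_2‖ = 3.3873, so e_2 = (0.5594, 0.2797, -0.1709, -0.7614).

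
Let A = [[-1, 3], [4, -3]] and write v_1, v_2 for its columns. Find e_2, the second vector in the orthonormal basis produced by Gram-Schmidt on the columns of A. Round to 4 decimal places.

v_1 = (-1, 4); ‖v_1‖ = 4.1231, so e_1 = (-0.2425, 0.9701).
e_1·v_2 = (-0.2425)·3 + 0.9701·(-3) = -3.6380.
u_2 = v_2 + 3.6380·e_1 = (2.1176, 0.5294).
‖u_2‖ = 2.1828, so e_2 = (0.9701, 0.2425).

e_2 = (0.9701, 0.2425)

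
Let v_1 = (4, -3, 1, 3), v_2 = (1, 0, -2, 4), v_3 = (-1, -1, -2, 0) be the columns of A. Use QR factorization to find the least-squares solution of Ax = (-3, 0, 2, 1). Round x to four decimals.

x = (-0.2603, 0.0787, -0.3362)

e_1 = v_1/‖v_1‖ = (4, -3, 1, 3)/5.9161 = (0.6761, -0.5071, 0.1690, 0.5071).
r_{12} = e_1·v_2 = 2.3664.
u_2 = v_2 − 2.3664·e_1 = (-0.6000, 1.2000, -2.4000, 2.8000).
‖u_2‖ = 3.9243, so e_2 = (-0.1529, 0.3058, -0.6116, 0.7135).
r_{13} = e_1·v_3 = -0.5071; r_{23} = e_2·v_3 = 1.0703.
u_3 = v_3 + 0.5071·e_1 − 1.0703·e_2 = (-0.4935, -1.5844, -1.2597, -0.5065).
‖u_3‖ = 2.1442, so e_3 = (-0.2302, -0.7389, -0.5875, -0.2362).
Qᵀb = (-1.1832, -0.0510, -0.7208).
Back-substitute: x_3 = -0.7208/2.1442 = -0.3362.
x_2 = (-0.0510 − 1.0703·(-0.3362))/3.9243 = 0.0787.
x_1 = (-1.1832 − 2.3664·0.0787 + 0.5071·(-0.3362))/5.9161 = -0.2603.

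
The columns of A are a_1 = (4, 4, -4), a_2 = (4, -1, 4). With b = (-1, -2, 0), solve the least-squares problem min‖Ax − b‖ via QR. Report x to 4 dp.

x = (-0.2577, -0.0918)

a_1 = (4, 4, -4); ‖a_1‖ = 6.9282, so q_1 = (0.5774, 0.5774, -0.5774).
q_1·a_2 = 0.5774·4 + 0.5774·(-1) + (-0.5774)·4 = -0.5774.
u_2 = a_2 + 0.5774·q_1 = (4.3333, -0.6667, 3.6667).
‖u_2‖ = 5.7155, so q_2 = (0.7582, -0.1166, 0.6415).
Qᵀb = (-1.7321, -0.5249).
Back-substitute: x_2 = -0.5249/5.7155 = -0.0918.
x_1 = (-1.7321 + 0.5774·(-0.0918))/6.9282 = -0.2577.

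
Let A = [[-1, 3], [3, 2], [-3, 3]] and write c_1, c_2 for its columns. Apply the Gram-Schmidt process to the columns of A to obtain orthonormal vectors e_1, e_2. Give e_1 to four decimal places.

e_1 = c_1/‖c_1‖ = (-1, 3, -3)/4.3589 = (-0.2294, 0.6882, -0.6882).

e_1 = (-0.2294, 0.6882, -0.6882)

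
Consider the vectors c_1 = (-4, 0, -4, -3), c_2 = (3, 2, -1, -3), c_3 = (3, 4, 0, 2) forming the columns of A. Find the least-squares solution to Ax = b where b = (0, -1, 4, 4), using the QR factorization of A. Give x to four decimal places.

x = (-0.6549, -0.7644, 0.0214)

q_1 = c_1/‖c_1‖ = (-4, 0, -4, -3)/6.4031 = (-0.6247, 0.0000, -0.6247, -0.4685).
r_{12} = q_1·c_2 = 0.1562.
u_2 = c_2 − 0.1562·q_1 = (3.0976, 2.0000, -0.9024, -2.9268).
‖u_2‖ = 4.7933, so q_2 = (0.6462, 0.4173, -0.1883, -0.6106).
r_{13} = q_1·c_3 = -2.8111; r_{23} = q_2·c_3 = 2.3865.
u_3 = c_3 + 2.8111·q_1 − 2.3865·q_2 = (-0.2983, 3.0042, -1.3068, 2.1401).
‖u_3‖ = 3.9246, so q_3 = (-0.0760, 0.7655, -0.3330, 0.5453).
Qᵀb = (-4.3729, -3.6128, 0.0839).
Back-substitute: x_3 = 0.0839/3.9246 = 0.0214.
x_2 = (-3.6128 − 2.3865·0.0214)/4.7933 = -0.7644.
x_1 = (-4.3729 − 0.1562·(-0.7644) + 2.8111·0.0214)/6.4031 = -0.6549.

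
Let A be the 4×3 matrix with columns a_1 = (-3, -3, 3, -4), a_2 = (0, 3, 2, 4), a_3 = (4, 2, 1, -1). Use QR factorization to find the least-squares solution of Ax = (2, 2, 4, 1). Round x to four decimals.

a_1 = (-3, -3, 3, -4); ‖a_1‖ = 6.5574, so e_1 = (-0.4575, -0.4575, 0.4575, -0.6100).
e_1·a_2 = (-0.4575)·0 + (-0.4575)·3 + 0.4575·2 + (-0.6100)·4 = -2.8975.
u_2 = a_2 + 2.8975·e_1 = (-1.3256, 1.6744, 3.3256, 2.2326).
‖u_2‖ = 4.5392, so e_2 = (-0.2920, 0.3689, 0.7326, 0.4918).
e_1·a_3 = (-0.4575)·4 + (-0.4575)·2 + 0.4575·1 + (-0.6100)·(-1) = -1.6775; e_2·a_3 = (-0.2920)·4 + 0.3689·2 + 0.7326·1 + 0.4918·(-1) = -0.1896.
u_3 = a_3 + 1.6775·e_1 + 0.1896·e_2 = (3.1772, 1.3025, 1.9063, -1.9300).
‖u_3‖ = 4.3761, so e_3 = (0.7260, 0.2976, 0.4356, -0.4410).
Qᵀb = (-0.6100, 3.5761, 3.3488).
Back-substitute: x_3 = 3.3488/4.3761 = 0.7653.
x_2 = (3.5761 + 0.1896·0.7653)/4.5392 = 0.8198.
x_1 = (-0.6100 + 2.8975·0.8198 + 1.6775·0.7653)/6.5574 = 0.4650.

x = (0.4650, 0.8198, 0.7653)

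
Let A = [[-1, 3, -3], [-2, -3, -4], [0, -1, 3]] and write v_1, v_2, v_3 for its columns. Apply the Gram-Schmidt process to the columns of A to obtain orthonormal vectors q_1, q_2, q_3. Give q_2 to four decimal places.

v_1 = (-1, -2, 0); ‖v_1‖ = 2.2361, so q_1 = (-0.4472, -0.8944, 0.0000).
q_1·v_2 = (-0.4472)·3 + (-0.8944)·(-3) + 0.0000·(-1) = 1.3416.
u_2 = v_2 − 1.3416·q_1 = (3.6000, -1.8000, -1.0000).
‖u_2‖ = 4.1473, so q_2 = (0.8680, -0.4340, -0.2411).

q_2 = (0.8680, -0.4340, -0.2411)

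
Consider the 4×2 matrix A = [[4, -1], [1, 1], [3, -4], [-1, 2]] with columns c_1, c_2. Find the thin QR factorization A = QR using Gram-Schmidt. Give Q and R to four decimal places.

c_1 = (4, 1, 3, -1); ‖c_1‖ = 5.1962, so e_1 = (0.7698, 0.1925, 0.5774, -0.1925).
e_1·c_2 = 0.7698·(-1) + 0.1925·1 + 0.5774·(-4) + (-0.1925)·2 = -3.2717.
u_2 = c_2 + 3.2717·e_1 = (1.5185, 1.6296, -2.1111, 1.3704).
‖u_2‖ = 3.3610, so e_2 = (0.4518, 0.4849, -0.6281, 0.4077).

Q = [[0.7698, 0.4518], [0.1925, 0.4849], [0.5774, -0.6281], [-0.1925, 0.4077]], R = [[5.1962, -3.2717], [0.0000, 3.3610]]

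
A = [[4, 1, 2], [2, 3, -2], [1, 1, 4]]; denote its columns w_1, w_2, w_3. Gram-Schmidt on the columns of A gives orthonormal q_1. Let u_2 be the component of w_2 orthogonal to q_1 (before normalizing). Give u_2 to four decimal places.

w_1 = (4, 2, 1); ‖w_1‖ = 4.5826, so q_1 = (0.8729, 0.4364, 0.2182).
q_1·w_2 = 0.8729·1 + 0.4364·3 + 0.2182·1 = 2.4004.
u_2 = w_2 − 2.4004·q_1 = (-1.0952, 1.9524, 0.4762).

u_2 = (-1.0952, 1.9524, 0.4762)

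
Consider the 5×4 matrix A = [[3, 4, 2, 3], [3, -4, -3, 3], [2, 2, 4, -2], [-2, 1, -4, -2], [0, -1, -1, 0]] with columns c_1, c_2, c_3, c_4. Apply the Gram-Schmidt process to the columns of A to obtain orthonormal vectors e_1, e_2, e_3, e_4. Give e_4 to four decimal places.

e_4 = (0.3462, -0.1431, -0.7863, -0.4816, -0.0971)

c_1 = (3, 3, 2, -2, 0); ‖c_1‖ = 5.0990, so e_1 = (0.5883, 0.5883, 0.3922, -0.3922, 0.0000).
e_1·c_2 = 0.5883·4 + 0.5883·(-4) + 0.3922·2 + (-0.3922)·1 + 0.0000·(-1) = 0.3922.
u_2 = c_2 − 0.3922·e_1 = (3.7692, -4.2308, 1.8462, 1.1538, -1.0000).
‖u_2‖ = 6.1519, so e_2 = (0.6127, -0.6877, 0.3001, 0.1876, -0.1626).
e_1·c_3 = 0.5883·2 + 0.5883·(-3) + 0.3922·4 + (-0.3922)·(-4) + 0.0000·(-1) = 2.5495; e_2·c_3 = 0.6127·2 + (-0.6877)·(-3) + 0.3001·4 + 0.1876·(-4) + (-0.1626)·(-1) = 3.9012.
u_3 = c_3 − 2.5495·e_1 − 3.9012·e_2 = (-1.8902, -1.8171, 1.8293, -3.7317, -0.3659).
‖u_3‖ = 4.9275, so e_3 = (-0.3836, -0.3688, 0.3712, -0.7573, -0.0742).
e_1·c_4 = 0.5883·3 + 0.5883·3 + 0.3922·(-2) + (-0.3922)·(-2) + 0.0000·0 = 3.5301; e_2·c_4 = 0.6127·3 + (-0.6877)·3 + 0.3001·(-2) + 0.1876·(-2) + (-0.1626)·0 = -1.2004; e_3·c_4 = (-0.3836)·3 + (-0.3688)·3 + 0.3712·(-2) + (-0.7573)·(-2) + (-0.0742)·0 = -1.4849.
u_4 = c_4 − 3.5301·e_1 + 1.2004·e_2 + 1.4849·e_3 = (1.0889, -0.4500, -2.4731, -1.5148, -0.3054).
‖u_4‖ = 3.1452, so e_4 = (0.3462, -0.1431, -0.7863, -0.4816, -0.0971).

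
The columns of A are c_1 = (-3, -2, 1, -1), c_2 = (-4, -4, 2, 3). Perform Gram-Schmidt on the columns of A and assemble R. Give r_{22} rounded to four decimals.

q_1 = c_1/‖c_1‖ = (-3, -2, 1, -1)/3.8730 = (-0.7746, -0.5164, 0.2582, -0.2582).
r_{12} = q_1·c_2 = 4.9058.
u_2 = c_2 − 4.9058·q_1 = (-0.2000, -1.4667, 0.7333, 4.2667).
r_{22} = ‖u_2‖ = 4.5753.

r_{22} = 4.5753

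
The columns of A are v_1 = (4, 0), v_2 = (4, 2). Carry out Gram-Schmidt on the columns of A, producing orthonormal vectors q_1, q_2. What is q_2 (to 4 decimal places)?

q_2 = (0.0000, 1.0000)

v_1 = (4, 0); ‖v_1‖ = 4.0000, so q_1 = (1.0000, 0.0000).
q_1·v_2 = 1.0000·4 + 0.0000·2 = 4.0000.
u_2 = v_2 − 4.0000·q_1 = (0.0000, 2.0000).
‖u_2‖ = 2.0000, so q_2 = (0.0000, 1.0000).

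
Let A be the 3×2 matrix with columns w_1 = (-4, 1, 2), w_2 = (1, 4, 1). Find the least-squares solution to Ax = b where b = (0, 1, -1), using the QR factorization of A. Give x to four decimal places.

x = (-0.0642, 0.1738)

e_1 = w_1/‖w_1‖ = (-4, 1, 2)/4.5826 = (-0.8729, 0.2182, 0.4364).
r_{12} = e_1·w_2 = 0.4364.
u_2 = w_2 − 0.4364·e_1 = (1.3810, 3.9048, 0.8095).
‖u_2‖ = 4.2201, so e_2 = (0.3272, 0.9253, 0.1918).
Qᵀb = (-0.2182, 0.7334).
Back-substitute: x_2 = 0.7334/4.2201 = 0.1738.
x_1 = (-0.2182 − 0.4364·0.1738)/4.5826 = -0.0642.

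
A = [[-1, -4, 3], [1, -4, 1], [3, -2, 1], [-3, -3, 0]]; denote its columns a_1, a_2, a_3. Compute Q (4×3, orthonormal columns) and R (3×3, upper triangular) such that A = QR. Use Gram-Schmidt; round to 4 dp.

a_1 = (-1, 1, 3, -3); ‖a_1‖ = 4.4721, so q_1 = (-0.2236, 0.2236, 0.6708, -0.6708).
q_1·a_2 = (-0.2236)·(-4) + 0.2236·(-4) + 0.6708·(-2) + (-0.6708)·(-3) = 0.6708.
u_2 = a_2 − 0.6708·q_1 = (-3.8500, -4.1500, -2.4500, -2.5500).
‖u_2‖ = 6.6746, so q_2 = (-0.5768, -0.6218, -0.3671, -0.3820).
q_1·a_3 = (-0.2236)·3 + 0.2236·1 + 0.6708·1 + (-0.6708)·0 = 0.2236; q_2·a_3 = (-0.5768)·3 + (-0.6218)·1 + (-0.3671)·1 + (-0.3820)·0 = -2.7193.
u_3 = a_3 − 0.2236·q_1 + 2.7193·q_2 = (1.4815, -0.7407, -0.1481, -0.8889).
‖u_3‖ = 1.8856, so q_3 = (0.7857, -0.3928, -0.0786, -0.4714).

Q = [[-0.2236, -0.5768, 0.7857], [0.2236, -0.6218, -0.3928], [0.6708, -0.3671, -0.0786], [-0.6708, -0.3820, -0.4714]], R = [[4.4721, 0.6708, 0.2236], [0.0000, 6.6746, -2.7193], [0.0000, 0.0000, 1.8856]]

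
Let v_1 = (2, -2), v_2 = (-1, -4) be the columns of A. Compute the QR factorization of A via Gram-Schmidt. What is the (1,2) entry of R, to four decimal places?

r_{12} = 2.1213

v_1 = (2, -2); ‖v_1‖ = 2.8284, so q_1 = (0.7071, -0.7071).
r_{12} = q_1·v_2 = 2.1213.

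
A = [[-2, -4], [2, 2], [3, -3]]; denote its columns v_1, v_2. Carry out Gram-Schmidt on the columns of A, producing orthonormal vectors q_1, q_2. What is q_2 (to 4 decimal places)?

q_2 = (-0.6835, 0.3087, -0.6615)

v_1 = (-2, 2, 3); ‖v_1‖ = 4.1231, so q_1 = (-0.4851, 0.4851, 0.7276).
q_1·v_2 = (-0.4851)·(-4) + 0.4851·2 + 0.7276·(-3) = 0.7276.
u_2 = v_2 − 0.7276·q_1 = (-3.6471, 1.6471, -3.5294).
‖u_2‖ = 5.3358, so q_2 = (-0.6835, 0.3087, -0.6615).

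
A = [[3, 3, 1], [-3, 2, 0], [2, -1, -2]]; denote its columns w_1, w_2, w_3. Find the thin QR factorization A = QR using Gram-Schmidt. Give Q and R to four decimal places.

w_1 = (3, -3, 2); ‖w_1‖ = 4.6904, so e_1 = (0.6396, -0.6396, 0.4264).
e_1·w_2 = 0.6396·3 + (-0.6396)·2 + 0.4264·(-1) = 0.2132.
u_2 = w_2 − 0.2132·e_1 = (2.8636, 2.1364, -1.0909).
‖u_2‖ = 3.7356, so e_2 = (0.7666, 0.5719, -0.2920).
e_1·w_3 = 0.6396·1 + (-0.6396)·0 + 0.4264·(-2) = -0.2132; e_2·w_3 = 0.7666·1 + 0.5719·0 + (-0.2920)·(-2) = 1.3506.
u_3 = w_3 + 0.2132·e_1 − 1.3506·e_2 = (0.1010, -0.9088, -1.5147).
‖u_3‖ = 1.7693, so e_3 = (0.0571, -0.5137, -0.8561).

Q = [[0.6396, 0.7666, 0.0571], [-0.6396, 0.5719, -0.5137], [0.4264, -0.2920, -0.8561]], R = [[4.6904, 0.2132, -0.2132], [0.0000, 3.7356, 1.3506], [0.0000, 0.0000, 1.7693]]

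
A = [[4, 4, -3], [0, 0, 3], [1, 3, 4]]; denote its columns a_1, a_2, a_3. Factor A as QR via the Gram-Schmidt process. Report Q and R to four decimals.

a_1 = (4, 0, 1); ‖a_1‖ = 4.1231, so e_1 = (0.9701, 0.0000, 0.2425).
e_1·a_2 = 0.9701·4 + 0.0000·0 + 0.2425·3 = 4.6082.
u_2 = a_2 − 4.6082·e_1 = (-0.4706, 0.0000, 1.8824).
‖u_2‖ = 1.9403, so e_2 = (-0.2425, 0.0000, 0.9701).
e_1·a_3 = 0.9701·(-3) + 0.0000·3 + 0.2425·4 = -1.9403; e_2·a_3 = (-0.2425)·(-3) + 0.0000·3 + 0.9701·4 = 4.6082.
u_3 = a_3 + 1.9403·e_1 − 4.6082·e_2 = (0.0000, 3.0000, 0.0000).
‖u_3‖ = 3.0000, so e_3 = (0.0000, 1.0000, 0.0000).

Q = [[0.9701, -0.2425, 0.0000], [0.0000, 0.0000, 1.0000], [0.2425, 0.9701, 0.0000]], R = [[4.1231, 4.6082, -1.9403], [0.0000, 1.9403, 4.6082], [0.0000, 0.0000, 3.0000]]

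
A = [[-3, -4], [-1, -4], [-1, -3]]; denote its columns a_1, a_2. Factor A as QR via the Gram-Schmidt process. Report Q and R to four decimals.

Q = [[-0.9045, 0.4132], [-0.3015, -0.7946], [-0.3015, -0.4449]], R = [[3.3166, 5.7287], [0.0000, 2.8604]]

a_1 = (-3, -1, -1); ‖a_1‖ = 3.3166, so q_1 = (-0.9045, -0.3015, -0.3015).
q_1·a_2 = (-0.9045)·(-4) + (-0.3015)·(-4) + (-0.3015)·(-3) = 5.7287.
u_2 = a_2 − 5.7287·q_1 = (1.1818, -2.2727, -1.2727).
‖u_2‖ = 2.8604, so q_2 = (0.4132, -0.7946, -0.4449).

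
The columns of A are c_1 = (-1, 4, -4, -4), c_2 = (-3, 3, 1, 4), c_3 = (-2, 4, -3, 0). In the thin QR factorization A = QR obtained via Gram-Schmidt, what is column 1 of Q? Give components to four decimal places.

e_1 = c_1/‖c_1‖ = (-1, 4, -4, -4)/7.0000 = (-0.1429, 0.5714, -0.5714, -0.5714).

e_1 = (-0.1429, 0.5714, -0.5714, -0.5714)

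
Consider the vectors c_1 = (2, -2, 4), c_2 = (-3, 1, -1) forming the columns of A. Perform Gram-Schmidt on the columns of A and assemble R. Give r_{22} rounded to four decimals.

q_1 = c_1/‖c_1‖ = (2, -2, 4)/4.8990 = (0.4082, -0.4082, 0.8165).
r_{12} = q_1·c_2 = -2.4495.
u_2 = c_2 + 2.4495·q_1 = (-2.0000, 0.0000, 1.0000).
r_{22} = ‖u_2‖ = 2.2361.

r_{22} = 2.2361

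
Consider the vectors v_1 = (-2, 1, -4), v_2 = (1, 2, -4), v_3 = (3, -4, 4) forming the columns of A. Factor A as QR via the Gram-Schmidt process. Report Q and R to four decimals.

v_1 = (-2, 1, -4); ‖v_1‖ = 4.5826, so e_1 = (-0.4364, 0.2182, -0.8729).
e_1·v_2 = (-0.4364)·1 + 0.2182·2 + (-0.8729)·(-4) = 3.4915.
u_2 = v_2 − 3.4915·e_1 = (2.5238, 1.2381, -0.9524).
‖u_2‖ = 2.9681, so e_2 = (0.8503, 0.4171, -0.3209).
e_1·v_3 = (-0.4364)·3 + 0.2182·(-4) + (-0.8729)·4 = -5.6737; e_2·v_3 = 0.8503·3 + 0.4171·(-4) + (-0.3209)·4 = -0.4011.
u_3 = v_3 + 5.6737·e_1 + 0.4011·e_2 = (0.8649, -2.5946, -1.0811).
‖u_3‖ = 2.9409, so e_3 = (0.2941, -0.8823, -0.3676).

Q = [[-0.4364, 0.8503, 0.2941], [0.2182, 0.4171, -0.8823], [-0.8729, -0.3209, -0.3676]], R = [[4.5826, 3.4915, -5.6737], [0.0000, 2.9681, -0.4011], [0.0000, 0.0000, 2.9409]]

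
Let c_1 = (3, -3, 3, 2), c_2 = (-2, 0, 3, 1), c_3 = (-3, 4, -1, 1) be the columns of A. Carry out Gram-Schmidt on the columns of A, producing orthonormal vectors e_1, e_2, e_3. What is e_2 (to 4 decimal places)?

e_2 = (-0.6838, 0.1332, 0.6927, 0.1865)

e_1 = c_1/‖c_1‖ = (3, -3, 3, 2)/5.5678 = (0.5388, -0.5388, 0.5388, 0.3592).
r_{12} = e_1·c_2 = 0.8980.
u_2 = c_2 − 0.8980·e_1 = (-2.4839, 0.4839, 2.5161, 0.6774).
‖u_2‖ = 3.6323, so e_2 = (-0.6838, 0.1332, 0.6927, 0.1865).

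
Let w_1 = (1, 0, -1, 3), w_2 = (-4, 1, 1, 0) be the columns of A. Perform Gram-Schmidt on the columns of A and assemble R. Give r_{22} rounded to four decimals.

q_1 = w_1/‖w_1‖ = (1, 0, -1, 3)/3.3166 = (0.3015, 0.0000, -0.3015, 0.9045).
r_{12} = q_1·w_2 = -1.5076.
u_2 = w_2 + 1.5076·q_1 = (-3.5455, 1.0000, 0.5455, 1.3636).
r_{22} = ‖u_2‖ = 3.9658.

r_{22} = 3.9658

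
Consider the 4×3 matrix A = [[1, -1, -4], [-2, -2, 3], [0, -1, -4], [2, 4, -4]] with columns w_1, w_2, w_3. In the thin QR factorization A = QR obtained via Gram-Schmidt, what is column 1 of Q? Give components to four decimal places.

w_1 = (1, -2, 0, 2); ‖w_1‖ = 3.0000, so q_1 = (0.3333, -0.6667, 0.0000, 0.6667).

q_1 = (0.3333, -0.6667, 0.0000, 0.6667)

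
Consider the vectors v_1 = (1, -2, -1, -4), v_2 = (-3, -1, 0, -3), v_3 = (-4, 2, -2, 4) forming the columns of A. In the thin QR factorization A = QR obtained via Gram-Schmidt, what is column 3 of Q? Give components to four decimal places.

e_3 = (-0.1925, 0.0000, -0.9623, 0.1925)

v_1 = (1, -2, -1, -4); ‖v_1‖ = 4.6904, so e_1 = (0.2132, -0.4264, -0.2132, -0.8528).
e_1·v_2 = 0.2132·(-3) + (-0.4264)·(-1) + (-0.2132)·0 + (-0.8528)·(-3) = 2.3452.
u_2 = v_2 − 2.3452·e_1 = (-3.5000, 0.0000, 0.5000, -1.0000).
‖u_2‖ = 3.6742, so e_2 = (-0.9526, 0.0000, 0.1361, -0.2722).
e_1·v_3 = 0.2132·(-4) + (-0.4264)·2 + (-0.2132)·(-2) + (-0.8528)·4 = -4.6904; e_2·v_3 = (-0.9526)·(-4) + (0.0000)·2 + 0.1361·(-2) + (-0.2722)·4 = 2.4495.
u_3 = v_3 + 4.6904·e_1 − 2.4495·e_2 = (-0.6667, 0.0000, -3.3333, 0.6667).
‖u_3‖ = 3.4641, so e_3 = (-0.1925, 0.0000, -0.9623, 0.1925).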